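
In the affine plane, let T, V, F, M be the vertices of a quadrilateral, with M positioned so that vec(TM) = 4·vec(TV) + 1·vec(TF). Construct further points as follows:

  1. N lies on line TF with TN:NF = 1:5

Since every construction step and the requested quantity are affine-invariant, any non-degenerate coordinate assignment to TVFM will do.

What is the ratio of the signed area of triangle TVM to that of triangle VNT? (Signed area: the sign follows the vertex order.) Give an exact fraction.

Assign T = (0, 0), V = (1, 0), F = (0, 1), M = (4, 1) — the answer is frame-independent, so this choice is without loss of generality.
1. N lies on line TF with TN:NF = 1:5 ⇒ N = (0, 1/6)
2·[TVM] = 1, 2·[VNT] = 1/6
[TVM]:[VNT] = 1:1/6 = 6

[TVM]:[VNT] = 6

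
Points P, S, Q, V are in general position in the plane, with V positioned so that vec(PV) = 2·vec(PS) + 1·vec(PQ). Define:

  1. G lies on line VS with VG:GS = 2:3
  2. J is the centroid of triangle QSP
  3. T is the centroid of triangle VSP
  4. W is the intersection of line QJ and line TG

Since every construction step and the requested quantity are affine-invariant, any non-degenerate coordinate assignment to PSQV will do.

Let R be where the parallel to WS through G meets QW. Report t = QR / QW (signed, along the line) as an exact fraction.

Choose coordinates P = (0, 0), S = (1, 0), Q = (0, 1), V = (2, 1).
1. G lies on line VS with VG:GS = 2:3 ⇒ G = (8/5, 3/5)
2. J is the centroid of triangle QSP ⇒ J = (1/3, 1/3)
3. T is the centroid of triangle VSP ⇒ T = (1, 1/3)
4. W is the intersection of line QJ and line TG ⇒ W = (5/11, 1/11)
through G parallel to WS: direction (6/11, -1/11); meets QW at R = (4/55, 47/55)
R = Q + t·(W−Q) with t = 4/25

t = 4/25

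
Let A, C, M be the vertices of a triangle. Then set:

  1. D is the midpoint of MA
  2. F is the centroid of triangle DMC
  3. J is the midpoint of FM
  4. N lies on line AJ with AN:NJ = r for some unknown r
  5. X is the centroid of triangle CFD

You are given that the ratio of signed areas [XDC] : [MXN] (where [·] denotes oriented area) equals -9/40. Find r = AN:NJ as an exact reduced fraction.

r = 4/5

Assign A = (0, 0), C = (1, 0), M = (0, 1) — the answer is frame-independent, so this choice is without loss of generality.
1. D is the midpoint of MA ⇒ D = (0, 1/2)
2. F is the centroid of triangle DMC ⇒ F = (1/3, 1/2)
3. J is the midpoint of FM ⇒ J = (1/6, 3/4)
4. With AN:NJ = r, write λ = r/(r+1) so N = A + λ·(J−A); N is affine-linear in λ
5. X is the centroid of triangle CFD ⇒ X = (4/9, 1/3)
Every point depending on N is an affine combination of N and λ-independent points, so each such coordinate is linear in λ; the λ² term in each signed area is a multiple of (J−A)×(J−A) = 0, so 2·[XDC] and 2·[MXN] are each linear in λ. Evaluating at λ=0 and λ=1:
  2·[XDC] = 1/18,   2·[MXN] = 4/9·λ − 4/9
So [XDC]:[MXN] = (1/18) / (4/9·λ − 4/9). Setting this equal to -9/40:
  1/18 = -9/40·(4/9·λ − 4/9)  ⇒  λ = 4/9
Then r = λ/(1−λ) = (4/9)/(5/9) = 4/5. Check: with r = 4/5, N = (2/27, 1/3) and [XDC]:[MXN] = -9/40 as required.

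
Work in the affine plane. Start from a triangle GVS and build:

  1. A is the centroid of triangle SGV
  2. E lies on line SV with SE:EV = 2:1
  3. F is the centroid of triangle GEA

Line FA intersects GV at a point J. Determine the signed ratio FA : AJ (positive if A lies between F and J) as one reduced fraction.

Choose coordinates G = (0, 0), V = (1, 0), S = (0, 1).
1. A is the centroid of triangle SGV ⇒ A = (1/3, 1/3)
2. E lies on line SV with SE:EV = 2:1 ⇒ E = (2/3, 1/3)
3. F is the centroid of triangle GEA ⇒ F = (1/3, 2/9)
line FA meets GV at J = (1/3, 0)
A = F + t·(J−F) with t = -1/2, so FA:AJ = -1/2:3/2

FA:AJ = -1/3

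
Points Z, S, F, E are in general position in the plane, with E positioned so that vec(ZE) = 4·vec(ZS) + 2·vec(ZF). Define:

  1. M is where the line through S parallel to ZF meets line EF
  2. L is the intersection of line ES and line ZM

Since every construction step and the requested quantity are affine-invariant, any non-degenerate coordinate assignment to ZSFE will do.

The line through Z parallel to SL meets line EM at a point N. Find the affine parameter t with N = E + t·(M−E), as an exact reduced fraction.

Assign Z = (0, 0), S = (1, 0), F = (0, 1), E = (4, 2) — the answer is frame-independent, so this choice is without loss of generality.
1. M is where the line through S parallel to ZF meets line EF ⇒ M = (1, 5/4)
2. L is the intersection of line ES and line ZM ⇒ L = (-8/7, -10/7)
through Z parallel to SL: direction (-15/7, -10/7); meets EM at N = (12/5, 8/5)
N = E + t·(M−E) with t = 8/15

t = 8/15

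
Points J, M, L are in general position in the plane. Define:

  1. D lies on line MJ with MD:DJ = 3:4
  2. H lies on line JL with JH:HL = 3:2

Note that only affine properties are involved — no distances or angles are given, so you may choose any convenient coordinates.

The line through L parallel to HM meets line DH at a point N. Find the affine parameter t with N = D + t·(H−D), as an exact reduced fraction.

Choose coordinates J = (0, 0), M = (1, 0), L = (0, 1).
1. D lies on line MJ with MD:DJ = 3:4 ⇒ D = (4/7, 0)
2. H lies on line JL with JH:HL = 3:2 ⇒ H = (0, 3/5)
through L parallel to HM: direction (1, -3/5); meets DH at N = (-8/9, 23/15)
N = D + t·(H−D) with t = 23/9

t = 23/9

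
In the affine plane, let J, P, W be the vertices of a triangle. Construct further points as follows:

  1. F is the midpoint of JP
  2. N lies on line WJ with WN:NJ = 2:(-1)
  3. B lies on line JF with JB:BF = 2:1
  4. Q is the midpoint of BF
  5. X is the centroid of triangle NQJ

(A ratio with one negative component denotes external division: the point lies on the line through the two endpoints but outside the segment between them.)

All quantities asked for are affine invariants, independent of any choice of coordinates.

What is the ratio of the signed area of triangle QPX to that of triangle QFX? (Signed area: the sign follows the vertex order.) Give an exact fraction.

[QPX]:[QFX] = 7

Choose coordinates J = (0, 0), P = (1, 0), W = (0, 1).
1. F is the midpoint of JP ⇒ F = (1/2, 0)
2. N lies on line WJ with WN:NJ = 2:(-1) ⇒ N = (0, -1)
3. B lies on line JF with JB:BF = 2:1 ⇒ B = (1/3, 0)
4. Q is the midpoint of BF ⇒ Q = (5/12, 0)
5. X is the centroid of triangle NQJ ⇒ X = (5/36, -1/3)
2·[QPX] = -7/36, 2·[QFX] = -1/36
[QPX]:[QFX] = -7/36:-1/36 = 7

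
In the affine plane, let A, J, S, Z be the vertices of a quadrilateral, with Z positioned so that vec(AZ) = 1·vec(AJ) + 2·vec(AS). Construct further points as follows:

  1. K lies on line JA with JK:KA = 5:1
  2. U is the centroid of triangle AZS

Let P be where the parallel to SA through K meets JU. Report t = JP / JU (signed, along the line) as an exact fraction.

t = 5/4

Choose coordinates A = (0, 0), J = (1, 0), S = (0, 1), Z = (1, 2).
1. K lies on line JA with JK:KA = 5:1 ⇒ K = (1/6, 0)
2. U is the centroid of triangle AZS ⇒ U = (1/3, 1)
through K parallel to SA: direction (0, -1); meets JU at P = (1/6, 5/4)
P = J + t·(U−J) with t = 5/4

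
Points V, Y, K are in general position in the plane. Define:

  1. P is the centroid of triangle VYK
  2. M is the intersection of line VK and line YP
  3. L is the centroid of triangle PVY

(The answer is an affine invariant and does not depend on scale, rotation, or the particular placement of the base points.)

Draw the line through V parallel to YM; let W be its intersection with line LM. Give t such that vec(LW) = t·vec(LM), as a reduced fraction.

Assign V = (0, 0), Y = (1, 0), K = (0, 1) — the answer is frame-independent, so this choice is without loss of generality.
1. P is the centroid of triangle VYK ⇒ P = (1/3, 1/3)
2. M is the intersection of line VK and line YP ⇒ M = (0, 1/2)
3. L is the centroid of triangle PVY ⇒ L = (4/9, 1/9)
through V parallel to YM: direction (-1, 1/2); meets LM at W = (4/3, -2/3)
W = L + t·(M−L) with t = -2

t = -2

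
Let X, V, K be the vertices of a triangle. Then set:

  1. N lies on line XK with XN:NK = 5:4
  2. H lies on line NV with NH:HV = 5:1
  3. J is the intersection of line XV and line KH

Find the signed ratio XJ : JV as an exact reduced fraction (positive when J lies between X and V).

Assign X = (0, 0), V = (1, 0), K = (0, 1) — the answer is frame-independent, so this choice is without loss of generality.
1. N lies on line XK with XN:NK = 5:4 ⇒ N = (0, 5/9)
2. H lies on line NV with NH:HV = 5:1 ⇒ H = (5/6, 5/54)
3. J is the intersection of line XV and line KH ⇒ J = (45/49, 0)
J = X + t·(V−X) with t = 45/49, so XJ:JV = t:(1−t) = 45/49:4/49

XJ:JV = 45/4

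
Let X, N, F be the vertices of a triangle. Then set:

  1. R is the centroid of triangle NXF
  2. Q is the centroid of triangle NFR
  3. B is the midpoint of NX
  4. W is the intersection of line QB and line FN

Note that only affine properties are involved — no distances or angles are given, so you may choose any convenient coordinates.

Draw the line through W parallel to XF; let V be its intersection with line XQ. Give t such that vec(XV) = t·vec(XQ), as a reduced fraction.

t = 27/28

Set X = (0, 0), N = (1, 0), F = (0, 1); any affine frame gives the same invariant.
1. R is the centroid of triangle NXF ⇒ R = (1/3, 1/3)
2. Q is the centroid of triangle NFR ⇒ Q = (4/9, 4/9)
3. B is the midpoint of NX ⇒ B = (1/2, 0)
4. W is the intersection of line QB and line FN ⇒ W = (3/7, 4/7)
through W parallel to XF: direction (0, 1); meets XQ at V = (3/7, 3/7)
V = X + t·(Q−X) with t = 27/28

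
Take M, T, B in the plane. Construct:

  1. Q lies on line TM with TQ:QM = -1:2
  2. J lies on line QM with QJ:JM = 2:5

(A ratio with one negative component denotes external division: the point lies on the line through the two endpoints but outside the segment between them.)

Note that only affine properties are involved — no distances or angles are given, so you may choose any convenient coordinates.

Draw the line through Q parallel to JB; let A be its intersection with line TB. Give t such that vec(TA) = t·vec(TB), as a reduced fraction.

t = 7/3

Set M = (0, 0), T = (1, 0), B = (0, 1); any affine frame gives the same invariant.
1. Q lies on line TM with TQ:QM = -1:2 ⇒ Q = (2, 0)
2. J lies on line QM with QJ:JM = 2:5 ⇒ J = (10/7, 0)
through Q parallel to JB: direction (-10/7, 1); meets TB at A = (-4/3, 7/3)
A = T + t·(B−T) with t = 7/3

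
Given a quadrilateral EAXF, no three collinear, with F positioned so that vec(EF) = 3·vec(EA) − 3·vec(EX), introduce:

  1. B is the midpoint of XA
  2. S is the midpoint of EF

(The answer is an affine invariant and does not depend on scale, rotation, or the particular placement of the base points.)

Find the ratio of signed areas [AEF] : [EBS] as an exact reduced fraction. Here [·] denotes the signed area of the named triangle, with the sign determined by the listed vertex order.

[AEF]:[EBS] = -2

Set E = (0, 0), A = (1, 0), X = (0, 1), F = (3, -3); any affine frame gives the same invariant.
1. B is the midpoint of XA ⇒ B = (1/2, 1/2)
2. S is the midpoint of EF ⇒ S = (3/2, -3/2)
2·[AEF] = 3, 2·[EBS] = -3/2
[AEF]:[EBS] = 3:-3/2 = -2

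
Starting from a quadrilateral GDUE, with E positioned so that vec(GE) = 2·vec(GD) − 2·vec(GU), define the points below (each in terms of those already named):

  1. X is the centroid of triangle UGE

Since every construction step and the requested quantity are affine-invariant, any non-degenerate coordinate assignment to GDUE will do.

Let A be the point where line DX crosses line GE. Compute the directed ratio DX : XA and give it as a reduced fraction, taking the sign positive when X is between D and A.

DX:XA = 2

Set G = (0, 0), D = (1, 0), U = (0, 1), E = (2, -2); any affine frame gives the same invariant.
1. X is the centroid of triangle UGE ⇒ X = (2/3, -1/3)
line DX meets GE at A = (1/2, -1/2)
X = D + t·(A−D) with t = 2/3, so DX:XA = 2/3:1/3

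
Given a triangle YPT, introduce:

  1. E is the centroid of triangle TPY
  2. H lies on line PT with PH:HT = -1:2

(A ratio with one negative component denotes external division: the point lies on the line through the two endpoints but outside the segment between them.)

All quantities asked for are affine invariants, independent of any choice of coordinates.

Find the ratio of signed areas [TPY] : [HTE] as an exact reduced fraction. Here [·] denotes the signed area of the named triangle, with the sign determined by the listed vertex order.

Choose coordinates Y = (0, 0), P = (1, 0), T = (0, 1).
1. E is the centroid of triangle TPY ⇒ E = (1/3, 1/3)
2. H lies on line PT with PH:HT = -1:2 ⇒ H = (2, -1)
2·[TPY] = -1, 2·[HTE] = 2/3
[TPY]:[HTE] = -1:2/3 = -3/2

[TPY]:[HTE] = -3/2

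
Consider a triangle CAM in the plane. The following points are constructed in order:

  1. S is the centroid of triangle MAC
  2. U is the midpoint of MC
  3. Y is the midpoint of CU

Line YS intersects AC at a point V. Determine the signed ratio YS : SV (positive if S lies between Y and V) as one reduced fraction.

YS:SV = -1/4

Work in coordinates with C = (0, 0), A = (1, 0), M = (0, 1).
1. S is the centroid of triangle MAC ⇒ S = (1/3, 1/3)
2. U is the midpoint of MC ⇒ U = (0, 1/2)
3. Y is the midpoint of CU ⇒ Y = (0, 1/4)
line YS meets AC at V = (-1, 0)
S = Y + t·(V−Y) with t = -1/3, so YS:SV = -1/3:4/3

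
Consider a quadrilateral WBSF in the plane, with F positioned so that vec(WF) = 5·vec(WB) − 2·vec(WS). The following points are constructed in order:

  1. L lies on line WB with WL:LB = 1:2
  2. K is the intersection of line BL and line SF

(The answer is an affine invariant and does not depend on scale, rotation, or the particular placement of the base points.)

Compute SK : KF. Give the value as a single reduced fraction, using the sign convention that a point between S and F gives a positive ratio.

Work in coordinates with W = (0, 0), B = (1, 0), S = (0, 1), F = (5, -2).
1. L lies on line WB with WL:LB = 1:2 ⇒ L = (1/3, 0)
2. K is the intersection of line BL and line SF ⇒ K = (5/3, 0)
K = S + t·(F−S) with t = 1/3, so SK:KF = t:(1−t) = 1/3:2/3

SK:KF = 1/2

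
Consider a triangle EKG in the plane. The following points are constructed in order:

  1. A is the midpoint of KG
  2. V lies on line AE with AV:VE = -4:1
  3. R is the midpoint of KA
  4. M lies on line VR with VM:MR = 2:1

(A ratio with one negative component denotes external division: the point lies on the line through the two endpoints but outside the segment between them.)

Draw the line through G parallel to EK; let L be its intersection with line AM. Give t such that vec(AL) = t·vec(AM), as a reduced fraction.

Set E = (0, 0), K = (1, 0), G = (0, 1); any affine frame gives the same invariant.
1. A is the midpoint of KG ⇒ A = (1/2, 1/2)
2. V lies on line AE with AV:VE = -4:1 ⇒ V = (-1/6, -1/6)
3. R is the midpoint of KA ⇒ R = (3/4, 1/4)
4. M lies on line VR with VM:MR = 2:1 ⇒ M = (4/9, 1/9)
through G parallel to EK: direction (1, 0); meets AM at L = (4/7, 1)
L = A + t·(M−A) with t = -9/7

t = -9/7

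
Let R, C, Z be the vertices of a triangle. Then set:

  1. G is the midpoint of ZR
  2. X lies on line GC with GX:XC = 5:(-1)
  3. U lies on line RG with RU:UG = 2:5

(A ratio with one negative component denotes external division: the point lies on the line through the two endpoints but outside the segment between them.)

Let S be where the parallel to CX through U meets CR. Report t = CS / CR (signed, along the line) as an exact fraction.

t = 5/7

Assign R = (0, 0), C = (1, 0), Z = (0, 1) — the answer is frame-independent, so this choice is without loss of generality.
1. G is the midpoint of ZR ⇒ G = (0, 1/2)
2. X lies on line GC with GX:XC = 5:(-1) ⇒ X = (5/4, -1/8)
3. U lies on line RG with RU:UG = 2:5 ⇒ U = (0, 1/7)
through U parallel to CX: direction (1/4, -1/8); meets CR at S = (2/7, 0)
S = C + t·(R−C) with t = 5/7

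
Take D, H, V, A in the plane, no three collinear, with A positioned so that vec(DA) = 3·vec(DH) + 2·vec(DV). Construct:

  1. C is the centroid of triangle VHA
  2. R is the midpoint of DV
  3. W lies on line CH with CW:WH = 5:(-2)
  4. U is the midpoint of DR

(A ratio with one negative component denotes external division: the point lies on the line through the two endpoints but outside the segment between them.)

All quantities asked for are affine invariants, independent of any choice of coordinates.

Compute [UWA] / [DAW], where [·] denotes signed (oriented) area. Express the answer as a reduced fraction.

Choose coordinates D = (0, 0), H = (1, 0), V = (0, 1), A = (3, 2).
1. C is the centroid of triangle VHA ⇒ C = (4/3, 1)
2. R is the midpoint of DV ⇒ R = (0, 1/2)
3. W lies on line CH with CW:WH = 5:(-2) ⇒ W = (7/9, -2/3)
4. U is the midpoint of DR ⇒ U = (0, 1/4)
2·[UWA] = 37/9, 2·[DAW] = -32/9
[UWA]:[DAW] = 37/9:-32/9 = -37/32

[UWA]:[DAW] = -37/32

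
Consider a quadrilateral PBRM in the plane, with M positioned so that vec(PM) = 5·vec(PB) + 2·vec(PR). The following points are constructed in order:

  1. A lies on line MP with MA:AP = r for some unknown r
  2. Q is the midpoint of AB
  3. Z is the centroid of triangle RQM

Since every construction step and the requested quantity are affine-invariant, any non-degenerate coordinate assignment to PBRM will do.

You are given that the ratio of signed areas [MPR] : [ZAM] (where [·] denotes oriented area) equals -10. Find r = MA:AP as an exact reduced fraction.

r = 3/5

Work in coordinates with P = (0, 0), B = (1, 0), R = (0, 1), M = (5, 2).
1. With MA:AP = r, write λ = r/(r+1) so A = M + λ·(P−M); A is affine-linear in λ
2. Q is the midpoint of AB ⇒ Q is an affine combination of earlier points and hence also affine-linear in λ
3. Z is the centroid of triangle RQM ⇒ Z is an affine combination of earlier points and hence also affine-linear in λ
Every point depending on A is an affine combination of A and λ-independent points, so each such coordinate is linear in λ; the λ² term in each signed area is a multiple of (P−M)×(P−M) = 0, so 2·[MPR] and 2·[ZAM] are each linear in λ. Evaluating at λ=0 and λ=1:
  2·[MPR] = -5,   2·[ZAM] = 4/3·λ
So [MPR]:[ZAM] = (-5) / (4/3·λ). Setting this equal to -10:
  -5 = -10·(4/3·λ)  ⇒  λ = 3/8
Then r = λ/(1−λ) = (3/8)/(5/8) = 3/5. Check: with r = 3/5, A = (25/8, 5/4) and [MPR]:[ZAM] = -10 as required.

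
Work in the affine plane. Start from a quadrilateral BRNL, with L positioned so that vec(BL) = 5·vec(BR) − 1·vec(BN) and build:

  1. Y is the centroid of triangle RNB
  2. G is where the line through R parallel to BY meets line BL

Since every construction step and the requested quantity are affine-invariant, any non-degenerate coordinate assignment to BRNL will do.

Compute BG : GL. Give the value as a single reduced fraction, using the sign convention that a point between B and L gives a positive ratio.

Choose coordinates B = (0, 0), R = (1, 0), N = (0, 1), L = (5, -1).
1. Y is the centroid of triangle RNB ⇒ Y = (1/3, 1/3)
2. G is where the line through R parallel to BY meets line BL ⇒ G = (5/6, -1/6)
G = B + t·(L−B) with t = 1/6, so BG:GL = t:(1−t) = 1/6:5/6

BG:GL = 1/5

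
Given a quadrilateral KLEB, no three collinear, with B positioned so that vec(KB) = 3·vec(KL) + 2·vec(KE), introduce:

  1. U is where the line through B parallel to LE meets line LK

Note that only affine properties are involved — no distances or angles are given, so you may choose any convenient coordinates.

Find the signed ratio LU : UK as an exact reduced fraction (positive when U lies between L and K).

Work in coordinates with K = (0, 0), L = (1, 0), E = (0, 1), B = (3, 2).
1. U is where the line through B parallel to LE meets line LK ⇒ U = (5, 0)
U = L + t·(K−L) with t = -4, so LU:UK = t:(1−t) = -4:5

LU:UK = -4/5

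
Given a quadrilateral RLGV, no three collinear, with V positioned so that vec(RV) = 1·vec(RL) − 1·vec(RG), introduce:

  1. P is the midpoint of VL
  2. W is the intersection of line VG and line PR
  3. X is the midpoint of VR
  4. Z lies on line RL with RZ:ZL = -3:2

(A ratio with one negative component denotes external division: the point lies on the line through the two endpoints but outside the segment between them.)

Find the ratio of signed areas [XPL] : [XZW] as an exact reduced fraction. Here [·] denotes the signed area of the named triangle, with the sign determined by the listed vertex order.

Set R = (0, 0), L = (1, 0), G = (0, 1), V = (1, -1); any affine frame gives the same invariant.
1. P is the midpoint of VL ⇒ P = (1, -1/2)
2. W is the intersection of line VG and line PR ⇒ W = (2/3, -1/3)
3. X is the midpoint of VR ⇒ X = (1/2, -1/2)
4. Z lies on line RL with RZ:ZL = -3:2 ⇒ Z = (3, 0)
2·[XPL] = 1/4, 2·[XZW] = 1/3
[XPL]:[XZW] = 1/4:1/3 = 3/4

[XPL]:[XZW] = 3/4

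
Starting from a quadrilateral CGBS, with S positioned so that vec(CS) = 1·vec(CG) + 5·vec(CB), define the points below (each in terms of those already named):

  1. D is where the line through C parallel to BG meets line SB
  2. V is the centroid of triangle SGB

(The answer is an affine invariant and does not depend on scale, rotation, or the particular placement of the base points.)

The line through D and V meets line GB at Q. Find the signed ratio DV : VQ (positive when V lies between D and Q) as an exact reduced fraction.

Set C = (0, 0), G = (1, 0), B = (0, 1), S = (1, 5); any affine frame gives the same invariant.
1. D is where the line through C parallel to BG meets line SB ⇒ D = (-1/5, 1/5)
2. V is the centroid of triangle SGB ⇒ V = (2/3, 2)
line DV meets GB at Q = (1/8, 7/8)
V = D + t·(Q−D) with t = 8/3, so DV:VQ = 8/3:-5/3

DV:VQ = -8/5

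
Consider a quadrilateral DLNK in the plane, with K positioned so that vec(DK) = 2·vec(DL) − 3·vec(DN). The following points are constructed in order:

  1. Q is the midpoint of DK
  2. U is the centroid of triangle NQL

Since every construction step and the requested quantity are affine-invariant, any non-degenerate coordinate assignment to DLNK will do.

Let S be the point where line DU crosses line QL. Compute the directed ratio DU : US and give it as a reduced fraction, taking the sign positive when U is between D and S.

DU:US = 2

Choose coordinates D = (0, 0), L = (1, 0), N = (0, 1), K = (2, -3).
1. Q is the midpoint of DK ⇒ Q = (1, -3/2)
2. U is the centroid of triangle NQL ⇒ U = (2/3, -1/6)
line DU meets QL at S = (1, -1/4)
U = D + t·(S−D) with t = 2/3, so DU:US = 2/3:1/3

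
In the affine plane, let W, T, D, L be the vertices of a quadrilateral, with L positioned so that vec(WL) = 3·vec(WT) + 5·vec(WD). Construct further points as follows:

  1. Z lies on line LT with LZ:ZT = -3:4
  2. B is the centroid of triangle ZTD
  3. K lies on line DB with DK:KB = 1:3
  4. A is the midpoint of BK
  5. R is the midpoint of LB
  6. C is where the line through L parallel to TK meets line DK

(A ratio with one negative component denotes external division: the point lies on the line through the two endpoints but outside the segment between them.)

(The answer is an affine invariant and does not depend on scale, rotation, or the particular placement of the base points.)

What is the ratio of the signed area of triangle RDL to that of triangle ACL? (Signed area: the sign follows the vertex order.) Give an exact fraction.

[RDL]:[ACL] = -2

Assign W = (0, 0), T = (1, 0), D = (0, 1), L = (3, 5) — the answer is frame-independent, so this choice is without loss of generality.
1. Z lies on line LT with LZ:ZT = -3:4 ⇒ Z = (9, 20)
2. B is the centroid of triangle ZTD ⇒ B = (10/3, 7)
3. K lies on line DB with DK:KB = 1:3 ⇒ K = (5/6, 5/2)
4. A is the midpoint of BK ⇒ A = (25/12, 19/4)
5. R is the midpoint of LB ⇒ R = (19/6, 6)
6. C is where the line through L parallel to TK meets line DK ⇒ C = (35/12, 25/4)
2·[RDL] = 7/3, 2·[ACL] = -7/6
[RDL]:[ACL] = 7/3:-7/6 = -2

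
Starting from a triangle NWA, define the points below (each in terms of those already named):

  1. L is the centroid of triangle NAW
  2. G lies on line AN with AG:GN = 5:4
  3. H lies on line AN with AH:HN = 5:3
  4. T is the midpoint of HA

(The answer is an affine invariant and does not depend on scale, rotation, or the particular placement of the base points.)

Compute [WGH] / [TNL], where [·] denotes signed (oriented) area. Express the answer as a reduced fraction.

[WGH]:[TNL] = 10/33

Work in coordinates with N = (0, 0), W = (1, 0), A = (0, 1).
1. L is the centroid of triangle NAW ⇒ L = (1/3, 1/3)
2. G lies on line AN with AG:GN = 5:4 ⇒ G = (0, 4/9)
3. H lies on line AN with AH:HN = 5:3 ⇒ H = (0, 3/8)
4. T is the midpoint of HA ⇒ T = (0, 11/16)
2·[WGH] = 5/72, 2·[TNL] = 11/48
[WGH]:[TNL] = 5/72:11/48 = 10/33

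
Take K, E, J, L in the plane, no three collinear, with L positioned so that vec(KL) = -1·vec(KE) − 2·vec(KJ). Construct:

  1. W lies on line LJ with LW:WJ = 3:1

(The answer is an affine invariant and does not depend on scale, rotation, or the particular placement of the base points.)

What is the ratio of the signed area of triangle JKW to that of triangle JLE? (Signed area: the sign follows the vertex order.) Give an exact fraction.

[JKW]:[JLE] = -1/16

Assign K = (0, 0), E = (1, 0), J = (0, 1), L = (-1, -2) — the answer is frame-independent, so this choice is without loss of generality.
1. W lies on line LJ with LW:WJ = 3:1 ⇒ W = (-1/4, 1/4)
2·[JKW] = -1/4, 2·[JLE] = 4
[JKW]:[JLE] = -1/4:4 = -1/16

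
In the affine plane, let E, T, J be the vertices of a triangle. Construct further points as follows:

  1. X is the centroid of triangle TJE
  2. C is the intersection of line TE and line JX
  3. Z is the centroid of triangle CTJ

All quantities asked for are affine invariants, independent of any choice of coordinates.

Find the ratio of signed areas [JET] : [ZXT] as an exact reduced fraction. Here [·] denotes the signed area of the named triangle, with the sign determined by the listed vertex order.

Set E = (0, 0), T = (1, 0), J = (0, 1); any affine frame gives the same invariant.
1. X is the centroid of triangle TJE ⇒ X = (1/3, 1/3)
2. C is the intersection of line TE and line JX ⇒ C = (1/2, 0)
3. Z is the centroid of triangle CTJ ⇒ Z = (1/2, 1/3)
2·[JET] = 1, 2·[ZXT] = 1/18
[JET]:[ZXT] = 1:1/18 = 18

[JET]:[ZXT] = 18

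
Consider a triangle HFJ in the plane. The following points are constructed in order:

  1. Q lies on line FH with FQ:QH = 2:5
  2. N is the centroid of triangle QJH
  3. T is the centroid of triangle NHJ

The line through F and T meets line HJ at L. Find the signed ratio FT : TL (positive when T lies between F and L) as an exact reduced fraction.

Work in coordinates with H = (0, 0), F = (1, 0), J = (0, 1).
1. Q lies on line FH with FQ:QH = 2:5 ⇒ Q = (5/7, 0)
2. N is the centroid of triangle QJH ⇒ N = (5/21, 1/3)
3. T is the centroid of triangle NHJ ⇒ T = (5/63, 4/9)
line FT meets HJ at L = (0, 14/29)
T = F + t·(L−F) with t = 58/63, so FT:TL = 58/63:5/63

FT:TL = 58/5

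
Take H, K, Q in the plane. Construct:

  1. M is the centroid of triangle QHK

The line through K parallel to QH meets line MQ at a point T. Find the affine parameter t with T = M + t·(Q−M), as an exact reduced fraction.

t = -2

Choose coordinates H = (0, 0), K = (1, 0), Q = (0, 1).
1. M is the centroid of triangle QHK ⇒ M = (1/3, 1/3)
through K parallel to QH: direction (0, -1); meets MQ at T = (1, -1)
T = M + t·(Q−M) with t = -2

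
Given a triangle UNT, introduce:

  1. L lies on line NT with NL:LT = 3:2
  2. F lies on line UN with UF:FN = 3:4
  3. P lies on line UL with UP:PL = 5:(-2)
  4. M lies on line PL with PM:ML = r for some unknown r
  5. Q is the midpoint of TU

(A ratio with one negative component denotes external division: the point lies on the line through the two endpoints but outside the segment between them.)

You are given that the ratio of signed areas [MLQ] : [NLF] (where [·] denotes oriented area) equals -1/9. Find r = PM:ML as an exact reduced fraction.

Work in coordinates with U = (0, 0), N = (1, 0), T = (0, 1).
1. L lies on line NT with NL:LT = 3:2 ⇒ L = (2/5, 3/5)
2. F lies on line UN with UF:FN = 3:4 ⇒ F = (3/7, 0)
3. P lies on line UL with UP:PL = 5:(-2) ⇒ P = (2/3, 1)
4. With PM:ML = r, write λ = r/(r+1) so M = P + λ·(L−P); M is affine-linear in λ
5. Q is the midpoint of TU ⇒ Q = (0, 1/2)
Every point depending on M is an affine combination of M and λ-independent points, so each such coordinate is linear in λ; the λ² term in each signed area is a multiple of (L−P)×(L−P) = 0, so 2·[MLQ] and 2·[NLF] are each linear in λ. Evaluating at λ=0 and λ=1:
  2·[MLQ] = 2/15·λ − 2/15,   2·[NLF] = 12/35
So [MLQ]:[NLF] = (2/15·λ − 2/15) / (12/35). Setting this equal to -1/9:
  2/15·λ − 2/15 = -1/9·(12/35)  ⇒  λ = 5/7
Then r = λ/(1−λ) = (5/7)/(2/7) = 5/2. Check: with r = 5/2, M = (10/21, 5/7) and [MLQ]:[NLF] = -1/9 as required.

r = 5/2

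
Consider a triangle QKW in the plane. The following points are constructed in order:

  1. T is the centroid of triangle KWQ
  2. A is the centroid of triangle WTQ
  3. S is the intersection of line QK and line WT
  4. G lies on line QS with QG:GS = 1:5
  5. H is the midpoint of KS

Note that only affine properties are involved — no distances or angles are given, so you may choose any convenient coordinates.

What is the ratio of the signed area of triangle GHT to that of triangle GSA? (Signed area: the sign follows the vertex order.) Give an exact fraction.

[GHT]:[GSA] = 6/5

Choose coordinates Q = (0, 0), K = (1, 0), W = (0, 1).
1. T is the centroid of triangle KWQ ⇒ T = (1/3, 1/3)
2. A is the centroid of triangle WTQ ⇒ A = (1/9, 4/9)
3. S is the intersection of line QK and line WT ⇒ S = (1/2, 0)
4. G lies on line QS with QG:GS = 1:5 ⇒ G = (1/12, 0)
5. H is the midpoint of KS ⇒ H = (3/4, 0)
2·[GHT] = 2/9, 2·[GSA] = 5/27
[GHT]:[GSA] = 2/9:5/27 = 6/5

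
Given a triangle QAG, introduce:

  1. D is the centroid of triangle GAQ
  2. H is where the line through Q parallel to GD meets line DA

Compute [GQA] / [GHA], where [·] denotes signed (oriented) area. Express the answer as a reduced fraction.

[GQA]:[GHA] = 3/2

Set Q = (0, 0), A = (1, 0), G = (0, 1); any affine frame gives the same invariant.
1. D is the centroid of triangle GAQ ⇒ D = (1/3, 1/3)
2. H is where the line through Q parallel to GD meets line DA ⇒ H = (-1/3, 2/3)
2·[GQA] = 1, 2·[GHA] = 2/3
[GQA]:[GHA] = 1:2/3 = 3/2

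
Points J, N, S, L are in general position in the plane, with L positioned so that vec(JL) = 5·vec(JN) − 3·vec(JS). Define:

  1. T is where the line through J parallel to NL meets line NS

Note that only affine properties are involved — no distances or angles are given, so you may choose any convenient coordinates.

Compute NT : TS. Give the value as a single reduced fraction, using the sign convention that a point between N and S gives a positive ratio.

Choose coordinates J = (0, 0), N = (1, 0), S = (0, 1), L = (5, -3).
1. T is where the line through J parallel to NL meets line NS ⇒ T = (4, -3)
T = N + t·(S−N) with t = -3, so NT:TS = t:(1−t) = -3:4

NT:TS = -3/4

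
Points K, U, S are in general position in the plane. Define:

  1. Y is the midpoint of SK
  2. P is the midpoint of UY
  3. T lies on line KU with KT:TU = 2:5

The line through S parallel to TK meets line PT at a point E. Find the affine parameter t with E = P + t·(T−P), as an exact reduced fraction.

Work in coordinates with K = (0, 0), U = (1, 0), S = (0, 1).
1. Y is the midpoint of SK ⇒ Y = (0, 1/2)
2. P is the midpoint of UY ⇒ P = (1/2, 1/4)
3. T lies on line KU with KT:TU = 2:5 ⇒ T = (2/7, 0)
through S parallel to TK: direction (-2/7, 0); meets PT at E = (8/7, 1)
E = P + t·(T−P) with t = -3

t = -3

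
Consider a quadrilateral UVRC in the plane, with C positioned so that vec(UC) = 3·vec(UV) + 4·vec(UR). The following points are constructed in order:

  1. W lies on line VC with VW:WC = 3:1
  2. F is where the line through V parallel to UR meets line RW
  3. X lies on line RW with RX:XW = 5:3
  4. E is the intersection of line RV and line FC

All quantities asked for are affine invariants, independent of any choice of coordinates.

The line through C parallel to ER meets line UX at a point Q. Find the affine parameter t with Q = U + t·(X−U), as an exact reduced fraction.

Set U = (0, 0), V = (1, 0), R = (0, 1), C = (3, 4); any affine frame gives the same invariant.
1. W lies on line VC with VW:WC = 3:1 ⇒ W = (5/2, 3)
2. F is where the line through V parallel to UR meets line RW ⇒ F = (1, 9/5)
3. X lies on line RW with RX:XW = 5:3 ⇒ X = (25/16, 9/4)
4. E is the intersection of line RV and line FC ⇒ E = (1/7, 6/7)
through C parallel to ER: direction (-1/7, 1/7); meets UX at Q = (175/61, 252/61)
Q = U + t·(X−U) with t = 112/61

t = 112/61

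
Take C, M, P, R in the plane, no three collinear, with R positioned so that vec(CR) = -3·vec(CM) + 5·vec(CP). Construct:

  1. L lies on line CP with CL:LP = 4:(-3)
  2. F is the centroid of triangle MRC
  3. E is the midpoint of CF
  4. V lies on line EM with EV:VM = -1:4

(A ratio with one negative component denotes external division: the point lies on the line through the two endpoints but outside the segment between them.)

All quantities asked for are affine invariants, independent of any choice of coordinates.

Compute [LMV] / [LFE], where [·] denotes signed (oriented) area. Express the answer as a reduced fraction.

[LMV]:[LFE] = -9/2

Work in coordinates with C = (0, 0), M = (1, 0), P = (0, 1), R = (-3, 5).
1. L lies on line CP with CL:LP = 4:(-3) ⇒ L = (0, 4)
2. F is the centroid of triangle MRC ⇒ F = (-2/3, 5/3)
3. E is the midpoint of CF ⇒ E = (-1/3, 5/6)
4. V lies on line EM with EV:VM = -1:4 ⇒ V = (-7/9, 10/9)
2·[LMV] = -6, 2·[LFE] = 4/3
[LMV]:[LFE] = -6:4/3 = -9/2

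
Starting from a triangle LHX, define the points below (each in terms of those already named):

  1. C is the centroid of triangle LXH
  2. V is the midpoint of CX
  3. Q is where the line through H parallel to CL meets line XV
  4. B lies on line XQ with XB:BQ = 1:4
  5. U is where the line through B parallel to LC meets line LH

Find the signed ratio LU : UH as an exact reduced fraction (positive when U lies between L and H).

Work in coordinates with L = (0, 0), H = (1, 0), X = (0, 1).
1. C is the centroid of triangle LXH ⇒ C = (1/3, 1/3)
2. V is the midpoint of CX ⇒ V = (1/6, 2/3)
3. Q is where the line through H parallel to CL meets line XV ⇒ Q = (2/3, -1/3)
4. B lies on line XQ with XB:BQ = 1:4 ⇒ B = (2/15, 11/15)
5. U is where the line through B parallel to LC meets line LH ⇒ U = (-3/5, 0)
U = L + t·(H−L) with t = -3/5, so LU:UH = t:(1−t) = -3/5:8/5

LU:UH = -3/8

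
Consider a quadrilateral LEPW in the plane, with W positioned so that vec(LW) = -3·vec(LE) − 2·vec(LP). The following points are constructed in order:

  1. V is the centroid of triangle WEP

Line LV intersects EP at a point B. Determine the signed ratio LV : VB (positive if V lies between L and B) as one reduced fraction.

LV:VB = -1/2

Work in coordinates with L = (0, 0), E = (1, 0), P = (0, 1), W = (-3, -2).
1. V is the centroid of triangle WEP ⇒ V = (-2/3, -1/3)
line LV meets EP at B = (2/3, 1/3)
V = L + t·(B−L) with t = -1, so LV:VB = -1:2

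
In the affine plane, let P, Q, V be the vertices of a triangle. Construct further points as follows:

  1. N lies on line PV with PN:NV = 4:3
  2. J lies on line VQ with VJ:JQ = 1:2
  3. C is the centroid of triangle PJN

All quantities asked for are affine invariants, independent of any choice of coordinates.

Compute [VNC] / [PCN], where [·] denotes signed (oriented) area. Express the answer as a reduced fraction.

Set P = (0, 0), Q = (1, 0), V = (0, 1); any affine frame gives the same invariant.
1. N lies on line PV with PN:NV = 4:3 ⇒ N = (0, 4/7)
2. J lies on line VQ with VJ:JQ = 1:2 ⇒ J = (1/3, 2/3)
3. C is the centroid of triangle PJN ⇒ C = (1/9, 26/63)
2·[VNC] = 1/21, 2·[PCN] = 4/63
[VNC]:[PCN] = 1/21:4/63 = 3/4

[VNC]:[PCN] = 3/4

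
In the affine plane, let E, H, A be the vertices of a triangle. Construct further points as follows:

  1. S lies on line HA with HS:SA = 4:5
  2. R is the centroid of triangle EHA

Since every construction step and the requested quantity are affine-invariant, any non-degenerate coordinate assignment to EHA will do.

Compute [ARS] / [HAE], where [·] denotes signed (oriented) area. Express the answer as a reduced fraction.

Work in coordinates with E = (0, 0), H = (1, 0), A = (0, 1).
1. S lies on line HA with HS:SA = 4:5 ⇒ S = (5/9, 4/9)
2. R is the centroid of triangle EHA ⇒ R = (1/3, 1/3)
2·[ARS] = 5/27, 2·[HAE] = 1
[ARS]:[HAE] = 5/27:1 = 5/27

[ARS]:[HAE] = 5/27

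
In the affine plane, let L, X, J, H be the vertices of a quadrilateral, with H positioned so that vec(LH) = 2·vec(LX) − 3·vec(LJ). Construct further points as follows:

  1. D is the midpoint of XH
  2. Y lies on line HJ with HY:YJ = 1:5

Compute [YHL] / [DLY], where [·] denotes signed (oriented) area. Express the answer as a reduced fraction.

Choose coordinates L = (0, 0), X = (1, 0), J = (0, 1), H = (2, -3).
1. D is the midpoint of XH ⇒ D = (3/2, -3/2)
2. Y lies on line HJ with HY:YJ = 1:5 ⇒ Y = (5/3, -7/3)
2·[YHL] = -1/3, 2·[DLY] = 1
[YHL]:[DLY] = -1/3:1 = -1/3

[YHL]:[DLY] = -1/3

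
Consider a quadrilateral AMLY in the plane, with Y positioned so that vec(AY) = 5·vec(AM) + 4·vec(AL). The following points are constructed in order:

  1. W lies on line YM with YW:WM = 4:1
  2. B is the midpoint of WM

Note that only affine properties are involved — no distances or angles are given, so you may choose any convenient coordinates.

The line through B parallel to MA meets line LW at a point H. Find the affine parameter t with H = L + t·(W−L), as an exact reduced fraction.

Choose coordinates A = (0, 0), M = (1, 0), L = (0, 1), Y = (5, 4).
1. W lies on line YM with YW:WM = 4:1 ⇒ W = (9/5, 4/5)
2. B is the midpoint of WM ⇒ B = (7/5, 2/5)
through B parallel to MA: direction (-1, 0); meets LW at H = (27/5, 2/5)
H = L + t·(W−L) with t = 3

t = 3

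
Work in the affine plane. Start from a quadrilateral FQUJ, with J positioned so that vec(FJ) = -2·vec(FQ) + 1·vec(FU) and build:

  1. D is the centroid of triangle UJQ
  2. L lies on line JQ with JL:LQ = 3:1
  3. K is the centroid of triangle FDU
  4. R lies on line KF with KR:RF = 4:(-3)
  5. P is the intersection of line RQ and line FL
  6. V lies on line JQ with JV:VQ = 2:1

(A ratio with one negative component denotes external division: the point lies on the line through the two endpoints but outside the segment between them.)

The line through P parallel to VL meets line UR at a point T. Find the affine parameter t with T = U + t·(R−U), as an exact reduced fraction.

Choose coordinates F = (0, 0), Q = (1, 0), U = (0, 1), J = (-2, 1).
1. D is the centroid of triangle UJQ ⇒ D = (-1/3, 2/3)
2. L lies on line JQ with JL:LQ = 3:1 ⇒ L = (1/4, 1/4)
3. K is the centroid of triangle FDU ⇒ K = (-1/9, 5/9)
4. R lies on line KF with KR:RF = 4:(-3) ⇒ R = (1/3, -5/3)
5. P is the intersection of line RQ and line FL ⇒ P = (5/3, 5/3)
6. V lies on line JQ with JV:VQ = 2:1 ⇒ V = (0, 1/3)
through P parallel to VL: direction (1/4, -1/12); meets UR at T = (-11/69, 157/69)
T = U + t·(R−U) with t = -11/23

t = -11/23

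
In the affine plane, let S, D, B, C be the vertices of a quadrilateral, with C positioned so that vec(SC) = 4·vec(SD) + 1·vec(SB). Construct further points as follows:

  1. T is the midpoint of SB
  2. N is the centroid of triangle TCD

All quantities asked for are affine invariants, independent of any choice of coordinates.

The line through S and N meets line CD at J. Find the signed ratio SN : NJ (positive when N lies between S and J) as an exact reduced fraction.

Choose coordinates S = (0, 0), D = (1, 0), B = (0, 1), C = (4, 1).
1. T is the midpoint of SB ⇒ T = (0, 1/2)
2. N is the centroid of triangle TCD ⇒ N = (5/3, 1/2)
line SN meets CD at J = (10, 3)
N = S + t·(J−S) with t = 1/6, so SN:NJ = 1/6:5/6

SN:NJ = 1/5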